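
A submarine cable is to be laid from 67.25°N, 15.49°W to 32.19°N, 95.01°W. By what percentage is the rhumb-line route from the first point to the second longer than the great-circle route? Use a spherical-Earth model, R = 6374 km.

5.3%

Great circle: σ = 0.9875 rad → d_gc = Rσ = 6294.1 km
Rhumb: Δφ = -0.6119, Δλ = -1.3879, Δψ = -1.0096, q = Δφ/Δψ = 0.6061 → d_rh = R√(Δφ²+q²Δλ²) = 6630.3 km
Excess = (6630.3 − 6294.1) / 6294.1 = 336.2 / 6294.1 = 5.34% ≈ 5.3%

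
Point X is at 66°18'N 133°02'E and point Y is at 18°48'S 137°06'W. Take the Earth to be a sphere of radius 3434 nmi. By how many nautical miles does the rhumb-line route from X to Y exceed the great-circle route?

200 nmi

Great circle: cos σ = sin φ₁ sin φ₂ + cos φ₁ cos φ₂ cos Δλ,  σ = 1.8694 rad → d_gc = 6419.6 nmi
Rhumb line: Δψ = -1.8957, q = Δφ/Δψ = 0.7835, d_rh = R√(Δφ²+q²Δλ²) = 6619.9 nmi
Excess = 6619.9 − 6419.6 = 200.3 ≈ 200 nmi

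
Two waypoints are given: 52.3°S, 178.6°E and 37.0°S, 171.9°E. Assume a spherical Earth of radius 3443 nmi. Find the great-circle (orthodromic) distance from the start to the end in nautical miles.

Haversine: a = sin²(Δφ/2)+cos φ₁ cos φ₂ sin²(Δλ/2) = 0.01939;  σ = 2·atan2(√a,√(1−a))
σ = 16.008° → d = Rσ = 3443·0.27940 = 962 nmi

962 nmi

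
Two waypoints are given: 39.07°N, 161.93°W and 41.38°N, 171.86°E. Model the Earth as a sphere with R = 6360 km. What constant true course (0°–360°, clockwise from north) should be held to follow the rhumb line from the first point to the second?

Meridional parts: M(φ₁)=+0.7419, M(φ₂)=+0.7947 → ΔM = +0.0528;  Δλ = -0.4575 rad
tan C = Δλ / ΔM = -8.6617 → C = 276.59°

276.6°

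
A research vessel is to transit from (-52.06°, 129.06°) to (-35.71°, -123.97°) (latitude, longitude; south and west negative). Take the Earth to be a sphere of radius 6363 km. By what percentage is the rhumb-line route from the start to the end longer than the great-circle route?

8.9%

Great circle: σ = 1.2507 rad → d_gc = Rσ = 7958.5 km
Rhumb: Δφ = +0.2854, Δλ = +1.8670, Δψ = +0.3998, q = Δφ/Δψ = 0.7137 → d_rh = R√(Δφ²+q²Δλ²) = 8670.7 km
Excess = (8670.7 − 7958.5) / 7958.5 = 712.2 / 7958.5 = 8.949% ≈ 8.9%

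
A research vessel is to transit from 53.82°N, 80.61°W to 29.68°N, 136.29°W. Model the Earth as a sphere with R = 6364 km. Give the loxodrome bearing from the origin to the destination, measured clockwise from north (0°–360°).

Δψ = ln[tan(π/4+φ₂/2)/tan(π/4+φ₁/2)] = -0.5760
Δλ = -0.9718 rad (taken the short way round)
course = atan2(Δλ, Δψ) = 239.35°

239.3°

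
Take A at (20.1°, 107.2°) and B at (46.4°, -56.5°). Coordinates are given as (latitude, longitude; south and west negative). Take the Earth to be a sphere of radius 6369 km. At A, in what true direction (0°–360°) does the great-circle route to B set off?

348.0°

N = sin Δλ·cos φ₂ = -0.1936;  D = cos φ₁ sin φ₂ − sin φ₁ cos φ₂ cos Δλ = +0.9075
initial course = atan2(N, D) = 347.96°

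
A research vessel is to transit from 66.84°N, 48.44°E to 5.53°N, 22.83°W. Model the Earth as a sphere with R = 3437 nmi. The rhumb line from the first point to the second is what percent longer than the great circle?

2.9%

Great circle: σ = 1.3548 rad → d_gc = Rσ = 4656.5 nmi
Rhumb: Δφ = -1.0701, Δλ = -1.2439, Δψ = -1.4885, q = Δφ/Δψ = 0.7189 → d_rh = R√(Δφ²+q²Δλ²) = 4792.9 nmi
Excess = (4792.9 − 4656.5) / 4656.5 = 136.4 / 4656.5 = 2.93% ≈ 2.9%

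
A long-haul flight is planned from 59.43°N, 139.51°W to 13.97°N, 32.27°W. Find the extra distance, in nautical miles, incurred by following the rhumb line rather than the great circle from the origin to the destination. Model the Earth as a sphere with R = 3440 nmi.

383 nmi

Great circle: cos σ = sin φ₁ sin φ₂ + cos φ₁ cos φ₂ cos Δλ,  σ = 1.5092 rad → d_gc = 5191.6 nmi
Rhumb line: Δψ = -1.0510, q = Δφ/Δψ = 0.7550, d_rh = R√(Δφ²+q²Δλ²) = 5574.7 nmi
Excess = 5574.7 − 5191.6 = 383.1 ≈ 383 nmi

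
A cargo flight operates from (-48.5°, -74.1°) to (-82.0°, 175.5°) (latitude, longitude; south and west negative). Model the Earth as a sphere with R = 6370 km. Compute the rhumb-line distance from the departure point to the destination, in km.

5649 km

Rhumb course C = atan2(Δλ, Δψ) with Δψ = ln[tan(π/4+φ₂/2)/tan(π/4+φ₁/2)] = -1.6897, Δλ = -1.9268 → C = 228.75°
d = R·|Δφ| / |cos C| = 6370·0.58469 / 0.65933 = 5649 km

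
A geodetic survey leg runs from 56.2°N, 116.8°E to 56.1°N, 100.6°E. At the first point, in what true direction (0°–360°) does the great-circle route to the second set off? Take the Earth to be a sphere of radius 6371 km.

276.1°

θ = atan2( sin Δλ·cos φ₂ ,  cos φ₁ sin φ₂ − sin φ₁ cos φ₂ cos Δλ )
  = atan2(-0.1556, +0.0167) = 276.11°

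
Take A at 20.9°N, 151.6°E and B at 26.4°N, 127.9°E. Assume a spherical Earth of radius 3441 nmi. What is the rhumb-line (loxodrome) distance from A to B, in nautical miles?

Rhumb course C = atan2(Δλ, Δψ) with Δψ = ln[tan(π/4+φ₂/2)/tan(π/4+φ₁/2)] = +0.1049, Δλ = -0.4136 → C = 284.22°
d = R·|Δφ| / |cos C| = 3441·0.09599 / 0.24571 = 1344 nmi

1344 nmi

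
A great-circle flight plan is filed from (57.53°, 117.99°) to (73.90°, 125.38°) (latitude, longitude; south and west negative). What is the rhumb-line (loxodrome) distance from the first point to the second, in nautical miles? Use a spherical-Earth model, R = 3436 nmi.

997 nmi

Rhumb course C = atan2(Δλ, Δψ) with Δψ = ln[tan(π/4+φ₂/2)/tan(π/4+φ₁/2)] = +0.7222, Δλ = +0.1290 → C = 10.13°
d = R·|Δφ| / |cos C| = 3436·0.28571 / 0.98442 = 997 nmi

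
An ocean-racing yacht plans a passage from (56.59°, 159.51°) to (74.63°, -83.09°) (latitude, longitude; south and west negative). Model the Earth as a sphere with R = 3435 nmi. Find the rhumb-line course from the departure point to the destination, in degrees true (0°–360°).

68.7°

Meridional parts: M(φ₁)=+1.2036, M(φ₂)=+2.0029 → ΔM = +0.7993;  Δλ = +2.0490 rad
tan C = Δλ / ΔM = +2.5634 → C = 68.69°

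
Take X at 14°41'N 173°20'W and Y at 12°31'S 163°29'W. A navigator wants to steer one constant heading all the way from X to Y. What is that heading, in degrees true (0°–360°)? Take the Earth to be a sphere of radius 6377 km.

Δψ = ln[tan(π/4+φ₂/2)/tan(π/4+φ₁/2)] = -0.4793
Δλ = +0.1719 rad (taken the short way round)
course = atan2(Δλ, Δψ) = 160.27°

160.3°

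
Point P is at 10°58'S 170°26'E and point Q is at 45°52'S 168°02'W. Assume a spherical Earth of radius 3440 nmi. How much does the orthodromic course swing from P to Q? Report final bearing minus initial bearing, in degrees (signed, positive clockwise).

Initial bearing θ₁ = atan2(sin Δλ cos φ₂, cos φ₁ sin φ₂ − sin φ₁ cos φ₂ cos Δλ) = 156.27°
Final bearing θ₂ = (initial bearing from the destination back to the start) + 180° = 145.43°
Δθ = θ₂ − θ₁ = -10.8°

-10.8°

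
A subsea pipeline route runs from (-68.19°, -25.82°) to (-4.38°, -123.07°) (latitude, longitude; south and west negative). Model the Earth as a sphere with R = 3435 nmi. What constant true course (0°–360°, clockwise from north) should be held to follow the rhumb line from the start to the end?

312.8°

Δψ = ln[tan(π/4+φ₂/2)/tan(π/4+φ₁/2)] = +1.5703
Δλ = -1.6973 rad (taken the short way round)
course = atan2(Δλ, Δψ) = 312.77°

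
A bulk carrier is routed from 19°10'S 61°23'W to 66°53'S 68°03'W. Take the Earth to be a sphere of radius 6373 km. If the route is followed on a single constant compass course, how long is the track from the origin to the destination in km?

5331 km

Rhumb course C = atan2(Δλ, Δψ) with Δψ = ln[tan(π/4+φ₂/2)/tan(π/4+φ₁/2)] = -1.2462, Δλ = -0.1164 → C = 185.33°
d = R·|Δφ| / |cos C| = 6373·0.83281 / 0.99567 = 5331 km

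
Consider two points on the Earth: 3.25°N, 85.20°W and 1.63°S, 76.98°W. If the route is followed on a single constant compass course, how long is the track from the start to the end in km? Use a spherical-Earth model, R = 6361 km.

Δψ = ln[tan(π/4+φ₂/2)/tan(π/4+φ₁/2)] = -0.0852;  Δφ = -0.0852 rad,  Δλ = +0.1435 rad
q = Δφ/Δψ = 0.9996
d = R·√(Δφ² + q²Δλ²) = 6361·0.16679 = 1061 km

1061 km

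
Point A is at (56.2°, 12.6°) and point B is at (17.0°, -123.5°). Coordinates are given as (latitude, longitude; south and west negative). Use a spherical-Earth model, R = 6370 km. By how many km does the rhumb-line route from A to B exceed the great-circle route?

1517 km

Great circle: cos σ = sin φ₁ sin φ₂ + cos φ₁ cos φ₂ cos Δλ,  σ = 1.7116 rad → d_gc = 10903.08 km
Rhumb line: Δψ = -0.8902, q = Δφ/Δψ = 0.7686, d_rh = R√(Δφ²+q²Δλ²) = 12419.63 km
Excess = 12419.63 − 10903.08 = 1516.55 ≈ 1517 km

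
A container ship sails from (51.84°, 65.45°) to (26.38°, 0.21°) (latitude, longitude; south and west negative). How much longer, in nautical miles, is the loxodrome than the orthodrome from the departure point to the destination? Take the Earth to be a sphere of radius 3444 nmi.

Great circle: cos σ = sin φ₁ sin φ₂ + cos φ₁ cos φ₂ cos Δλ,  σ = 0.9506 rad → d_gc = 3273.9 nmi
Rhumb line: Δψ = -0.5840, q = Δφ/Δψ = 0.7609, d_rh = R√(Δφ²+q²Δλ²) = 3353.3 nmi
Excess = 3353.3 − 3273.9 = 79.4 ≈ 79 nmi

79 nmi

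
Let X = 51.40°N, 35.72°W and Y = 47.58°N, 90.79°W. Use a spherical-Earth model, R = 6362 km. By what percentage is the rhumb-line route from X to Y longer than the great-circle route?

Great circle: σ = 0.6130 rad → d_gc = Rσ = 3900.2 km
Rhumb: Δφ = -0.0667, Δλ = -0.9612, Δψ = -0.1027, q = Δφ/Δψ = 0.6491 → d_rh = R√(Δφ²+q²Δλ²) = 3991.9 km
Excess = (3991.9 − 3900.2) / 3900.2 = 91.7 / 3900.2 = 2.351% ≈ 2.4%

2.4%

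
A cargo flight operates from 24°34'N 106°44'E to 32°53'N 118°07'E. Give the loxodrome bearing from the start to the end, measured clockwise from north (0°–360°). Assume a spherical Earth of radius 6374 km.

50.2°

Δψ = ln[tan(π/4+φ₂/2)/tan(π/4+φ₁/2)] = +0.1658
Δλ = +0.1987 rad (taken the short way round)
course = atan2(Δλ, Δψ) = 50.16°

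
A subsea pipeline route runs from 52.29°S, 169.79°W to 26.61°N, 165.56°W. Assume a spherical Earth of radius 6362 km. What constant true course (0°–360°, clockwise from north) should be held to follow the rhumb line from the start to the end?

2.7°

Meridional parts: M(φ₁)=-1.0744, M(φ₂)=+0.4821 → ΔM = +1.5565;  Δλ = +0.0738 rad
tan C = Δλ / ΔM = +0.0474 → C = 2.72°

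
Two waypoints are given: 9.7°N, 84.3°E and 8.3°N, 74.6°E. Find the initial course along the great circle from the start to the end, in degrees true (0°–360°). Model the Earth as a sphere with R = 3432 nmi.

N = sin Δλ·cos φ₂ = -0.1667;  D = cos φ₁ sin φ₂ − sin φ₁ cos φ₂ cos Δλ = -0.0220
initial course = atan2(N, D) = 262.47°

262.5°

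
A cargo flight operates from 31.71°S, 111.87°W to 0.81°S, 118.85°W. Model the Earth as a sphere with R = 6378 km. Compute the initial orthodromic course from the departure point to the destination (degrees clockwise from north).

346.6°

N = sin Δλ·cos φ₂ = -0.1215;  D = cos φ₁ sin φ₂ − sin φ₁ cos φ₂ cos Δλ = +0.5096
initial course = atan2(N, D) = 346.59°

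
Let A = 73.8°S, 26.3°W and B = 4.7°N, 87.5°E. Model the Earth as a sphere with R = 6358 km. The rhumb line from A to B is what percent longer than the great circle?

Great circle: σ = 1.7629 rad → d_gc = Rσ = 11208.3 km
Rhumb: Δφ = +1.3701, Δλ = +1.9862, Δψ = +2.0318, q = Δφ/Δψ = 0.6743 → d_rh = R√(Δφ²+q²Δλ²) = 12181.7 km
Excess = (12181.7 − 11208.3) / 11208.3 = 973.4 / 11208.3 = 8.68% ≈ 8.7%

8.7%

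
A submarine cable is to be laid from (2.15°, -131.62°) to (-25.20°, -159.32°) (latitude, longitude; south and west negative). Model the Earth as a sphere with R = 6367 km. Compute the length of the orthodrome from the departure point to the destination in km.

4258 km

Haversine: a = sin²(Δφ/2)+cos φ₁ cos φ₂ sin²(Δλ/2) = 0.10770;  σ = 2·atan2(√a,√(1−a))
σ = 38.317° → d = Rσ = 6367·0.66876 = 4258 km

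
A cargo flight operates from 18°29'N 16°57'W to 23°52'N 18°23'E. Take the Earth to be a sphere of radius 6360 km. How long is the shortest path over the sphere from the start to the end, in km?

3696 km

Haversine: a = sin²(Δφ/2)+cos φ₁ cos φ₂ sin²(Δλ/2) = 0.08208;  σ = 2·atan2(√a,√(1−a))
σ = 33.298° → d = Rσ = 6360·0.58115 = 3696 km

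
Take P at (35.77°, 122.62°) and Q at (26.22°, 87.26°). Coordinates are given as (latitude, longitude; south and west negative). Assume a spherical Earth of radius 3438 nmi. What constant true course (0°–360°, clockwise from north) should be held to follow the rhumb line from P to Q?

Δψ = ln[tan(π/4+φ₂/2)/tan(π/4+φ₁/2)] = -0.1948
Δλ = -0.6171 rad (taken the short way round)
course = atan2(Δλ, Δψ) = 252.48°

252.5°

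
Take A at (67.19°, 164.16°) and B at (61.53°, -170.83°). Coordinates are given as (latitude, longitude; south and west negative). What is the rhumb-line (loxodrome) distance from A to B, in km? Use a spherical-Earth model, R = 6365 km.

Δψ = ln[tan(π/4+φ₂/2)/tan(π/4+φ₁/2)] = -0.2292;  Δφ = -0.0988 rad,  Δλ = +0.4365 rad
q = Δφ/Δψ = 0.4310
d = R·√(Δφ² + q²Δλ²) = 6365·0.21250 = 1353 km

1353 km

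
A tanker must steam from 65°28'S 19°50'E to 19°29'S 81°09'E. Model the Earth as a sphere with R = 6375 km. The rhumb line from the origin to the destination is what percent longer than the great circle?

Great circle: σ = 1.0572 rad → d_gc = Rσ = 6739.7 km
Rhumb: Δφ = +0.8026, Δλ = +1.0702, Δψ = +1.1791, q = Δφ/Δψ = 0.6807 → d_rh = R√(Δφ²+q²Δλ²) = 6909.5 km
Excess = (6909.5 − 6739.7) / 6739.7 = 169.8 / 6739.7 = 2.52% ≈ 2.5%

2.5%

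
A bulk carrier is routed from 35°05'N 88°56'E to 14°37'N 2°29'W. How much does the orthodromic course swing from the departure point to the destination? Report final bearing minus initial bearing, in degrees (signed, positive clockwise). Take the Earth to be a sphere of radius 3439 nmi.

At departure: θ₁ = atan2(sin Δλ cos φ₂, cos φ₁ sin φ₂ − sin φ₁ cos φ₂ cos Δλ) = 282.83°
At arrival: θ₂ = atan2(sin Δλ cos φ₁, −cos φ₂ sin φ₁ + sin φ₂ cos φ₁ cos Δλ) = 235.55°
Δθ = θ₂ − θ₁ = -47.3°

-47.3°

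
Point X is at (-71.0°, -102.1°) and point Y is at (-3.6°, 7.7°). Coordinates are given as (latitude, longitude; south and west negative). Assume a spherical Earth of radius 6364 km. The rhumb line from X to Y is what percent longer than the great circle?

8.4%

Great circle: σ = 1.6215 rad → d_gc = Rσ = 10319.3 km
Rhumb: Δφ = +1.1764, Δλ = +1.9164, Δψ = +1.7248, q = Δφ/Δψ = 0.6820 → d_rh = R√(Δφ²+q²Δλ²) = 11190.5 km
Excess = (11190.5 − 10319.3) / 10319.3 = 871.2 / 10319.3 = 8.44% ≈ 8.4%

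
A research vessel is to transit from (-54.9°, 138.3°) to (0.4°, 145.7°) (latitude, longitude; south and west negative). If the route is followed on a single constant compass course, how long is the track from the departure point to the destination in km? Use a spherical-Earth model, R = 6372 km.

Δψ = ln[tan(π/4+φ₂/2)/tan(π/4+φ₁/2)] = +1.1582;  Δφ = +0.9652 rad,  Δλ = +0.1292 rad
q = Δφ/Δψ = 0.8334
d = R·√(Δφ² + q²Δλ²) = 6372·0.97115 = 6188 km

6188 km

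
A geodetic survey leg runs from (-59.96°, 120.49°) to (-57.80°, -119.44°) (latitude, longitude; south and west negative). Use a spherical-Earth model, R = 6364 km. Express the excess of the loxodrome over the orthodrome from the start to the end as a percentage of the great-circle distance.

16.6%

Great circle: σ = 0.9287 rad → d_gc = Rσ = 5910.3 km
Rhumb: Δφ = +0.0377, Δλ = +2.0956, Δψ = +0.0730, q = Δφ/Δψ = 0.5166 → d_rh = R√(Δφ²+q²Δλ²) = 6894.3 km
Excess = (6894.3 − 5910.3) / 5910.3 = 984.0 / 5910.3 = 16.649% ≈ 16.6%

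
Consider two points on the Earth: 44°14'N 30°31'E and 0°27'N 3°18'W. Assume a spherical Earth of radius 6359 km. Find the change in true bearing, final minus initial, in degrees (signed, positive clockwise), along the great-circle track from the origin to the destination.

-14.2°

Initial bearing θ₁ = atan2(sin Δλ cos φ₂, cos φ₁ sin φ₂ − sin φ₁ cos φ₂ cos Δλ) = 224.12°
Final bearing θ₂ = (initial bearing from the destination back to the start) + 180° = 209.92°
Δθ = θ₂ − θ₁ = -14.2°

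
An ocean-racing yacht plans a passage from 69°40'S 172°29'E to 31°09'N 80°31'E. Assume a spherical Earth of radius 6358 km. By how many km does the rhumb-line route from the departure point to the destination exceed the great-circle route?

Great circle: cos σ = sin φ₁ sin φ₂ + cos φ₁ cos φ₂ cos Δλ,  σ = 2.0889 rad → d_gc = 13281.4 km
Rhumb line: Δψ = +2.2912, q = Δφ/Δψ = 0.7680, d_rh = R√(Δφ²+q²Δλ²) = 13659.7 km
Excess = 13659.7 − 13281.4 = 378.3 ≈ 378 km

378 km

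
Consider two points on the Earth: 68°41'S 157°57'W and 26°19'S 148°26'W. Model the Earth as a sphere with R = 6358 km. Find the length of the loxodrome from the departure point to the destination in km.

4747 km

Δψ = ln[tan(π/4+φ₂/2)/tan(π/4+φ₁/2)] = +1.1939;  Δφ = +0.7394 rad,  Δλ = +0.1661 rad
q = Δφ/Δψ = 0.6194
d = R·√(Δφ² + q²Δλ²) = 6358·0.74656 = 4747 km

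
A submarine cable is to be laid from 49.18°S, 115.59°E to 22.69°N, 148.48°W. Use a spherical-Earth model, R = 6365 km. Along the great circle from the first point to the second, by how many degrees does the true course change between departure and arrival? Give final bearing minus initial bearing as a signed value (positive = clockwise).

-34.9°

At departure: θ₁ = atan2(sin Δλ cos φ₂, cos φ₁ sin φ₂ − sin φ₁ cos φ₂ cos Δλ) = 78.90°
At arrival: θ₂ = atan2(sin Δλ cos φ₁, −cos φ₂ sin φ₁ + sin φ₂ cos φ₁ cos Δλ) = 44.05°
Δθ = θ₂ − θ₁ = -34.9°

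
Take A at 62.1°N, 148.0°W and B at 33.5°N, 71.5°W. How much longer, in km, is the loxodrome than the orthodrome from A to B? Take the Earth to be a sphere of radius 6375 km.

282 km

Great circle: cos σ = sin φ₁ sin φ₂ + cos φ₁ cos φ₂ cos Δλ,  σ = 0.9535 rad → d_gc = 6078.2 km
Rhumb line: Δψ = -0.7715, q = Δφ/Δψ = 0.6470, d_rh = R√(Δφ²+q²Δλ²) = 6360.1 km
Excess = 6360.1 − 6078.2 = 281.9 ≈ 282 km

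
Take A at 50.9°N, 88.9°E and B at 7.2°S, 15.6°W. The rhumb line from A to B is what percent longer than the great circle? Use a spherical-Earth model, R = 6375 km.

3.3%

Great circle: σ = 1.8275 rad → d_gc = Rσ = 11650.5 km
Rhumb: Δφ = -1.0140, Δλ = -1.8239, Δψ = -1.1613, q = Δφ/Δψ = 0.8732 → d_rh = R√(Δφ²+q²Δλ²) = 12035.7 km
Excess = (12035.7 − 11650.5) / 11650.5 = 385.2 / 11650.5 = 3.31% ≈ 3.3%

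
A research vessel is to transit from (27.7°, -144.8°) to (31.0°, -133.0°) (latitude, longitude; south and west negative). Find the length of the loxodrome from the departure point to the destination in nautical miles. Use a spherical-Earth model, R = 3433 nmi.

Rhumb course C = atan2(Δλ, Δψ) with Δψ = ln[tan(π/4+φ₂/2)/tan(π/4+φ₁/2)] = +0.0661, Δλ = +0.2059 → C = 72.21°
d = R·|Δφ| / |cos C| = 3433·0.05760 / 0.30557 = 647 nmi

647 nmi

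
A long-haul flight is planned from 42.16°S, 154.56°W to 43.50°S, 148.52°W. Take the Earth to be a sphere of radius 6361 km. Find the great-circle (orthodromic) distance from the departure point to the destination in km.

Haversine: a = sin²(Δφ/2)+cos φ₁ cos φ₂ sin²(Δλ/2) = 0.00163;  σ = 2·atan2(√a,√(1−a))
σ = 4.627° → d = Rσ = 6361·0.08075 = 514 km

514 km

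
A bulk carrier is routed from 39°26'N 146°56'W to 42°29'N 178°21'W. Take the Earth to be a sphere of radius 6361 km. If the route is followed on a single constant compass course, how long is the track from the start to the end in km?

2655 km

Δψ = ln[tan(π/4+φ₂/2)/tan(π/4+φ₁/2)] = +0.0705;  Δφ = +0.0532 rad,  Δλ = -0.5483 rad
q = Δφ/Δψ = 0.7550
d = R·√(Δφ² + q²Δλ²) = 6361·0.41737 = 2655 km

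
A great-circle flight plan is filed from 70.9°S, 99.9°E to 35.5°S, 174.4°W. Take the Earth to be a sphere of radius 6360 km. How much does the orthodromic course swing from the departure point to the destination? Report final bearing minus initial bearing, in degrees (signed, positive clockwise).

Initial bearing θ₁ = atan2(sin Δλ cos φ₂, cos φ₁ sin φ₂ − sin φ₁ cos φ₂ cos Δλ) = 99.26°
Final bearing θ₂ = (initial bearing from the destination back to the start) + 180° = 23.37°
Δθ = θ₂ − θ₁ = -75.9°

-75.9°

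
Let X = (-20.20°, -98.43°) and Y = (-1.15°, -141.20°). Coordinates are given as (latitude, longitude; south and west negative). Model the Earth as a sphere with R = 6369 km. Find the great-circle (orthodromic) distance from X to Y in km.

5104 km

Haversine: a = sin²(Δφ/2)+cos φ₁ cos φ₂ sin²(Δλ/2) = 0.15214;  σ = 2·atan2(√a,√(1−a))
σ = 45.915° → d = Rσ = 6369·0.80137 = 5104 km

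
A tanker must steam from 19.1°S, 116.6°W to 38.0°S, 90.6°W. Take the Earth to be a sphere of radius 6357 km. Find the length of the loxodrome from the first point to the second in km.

3275 km

Rhumb course C = atan2(Δλ, Δψ) with Δψ = ln[tan(π/4+φ₂/2)/tan(π/4+φ₁/2)] = -0.3783, Δλ = +0.4538 → C = 129.81°
d = R·|Δφ| / |cos C| = 6357·0.32987 / 0.64031 = 3275 km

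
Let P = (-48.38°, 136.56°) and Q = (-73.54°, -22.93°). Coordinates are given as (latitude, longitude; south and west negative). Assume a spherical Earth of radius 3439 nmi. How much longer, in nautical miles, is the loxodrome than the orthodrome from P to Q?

Great circle: cos σ = sin φ₁ sin φ₂ + cos φ₁ cos φ₂ cos Δλ,  σ = 0.9996 rad → d_gc = 3437.5 nmi
Rhumb line: Δψ = -0.9661, q = Δφ/Δψ = 0.4545, d_rh = R√(Δφ²+q²Δλ²) = 4605.7 nmi
Excess = 4605.7 − 3437.5 = 1168.2 ≈ 1168 nmi

1168 nmi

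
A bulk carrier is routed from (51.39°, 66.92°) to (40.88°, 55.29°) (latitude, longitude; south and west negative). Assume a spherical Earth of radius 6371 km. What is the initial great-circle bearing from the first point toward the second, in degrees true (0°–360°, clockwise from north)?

θ = atan2( sin Δλ·cos φ₂ ,  cos φ₁ sin φ₂ − sin φ₁ cos φ₂ cos Δλ )
  = atan2(-0.1524, -0.1703) = 221.83°

221.8°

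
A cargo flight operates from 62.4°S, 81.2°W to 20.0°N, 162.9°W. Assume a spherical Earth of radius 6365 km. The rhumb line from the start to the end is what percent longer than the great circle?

Great circle: σ = 1.8134 rad → d_gc = Rσ = 11542.4 km
Rhumb: Δφ = +1.4382, Δλ = -1.4259, Δψ = +1.7603, q = Δφ/Δψ = 0.8170 → d_rh = R√(Δφ²+q²Δλ²) = 11780.2 km
Excess = (11780.2 − 11542.4) / 11542.4 = 237.8 / 11542.4 = 2.06% ≈ 2.1%

2.1%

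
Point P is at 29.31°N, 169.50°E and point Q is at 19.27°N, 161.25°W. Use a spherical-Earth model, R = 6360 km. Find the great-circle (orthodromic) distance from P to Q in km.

3151 km

cos σ = sin φ₁ sin φ₂ + cos φ₁ cos φ₂ cos Δλ
      = sin(29.31°)sin(19.27°) + cos(29.31°)cos(19.27°)cos(29.25°) = 0.8797
σ = 28.390° → d = Rσ = 6360·0.49549 = 3151 km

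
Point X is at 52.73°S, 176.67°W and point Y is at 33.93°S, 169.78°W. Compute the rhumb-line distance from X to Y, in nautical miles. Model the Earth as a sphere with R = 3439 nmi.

Rhumb course C = atan2(Δλ, Δψ) with Δψ = ln[tan(π/4+φ₂/2)/tan(π/4+φ₁/2)] = +0.4568, Δλ = +0.1203 → C = 14.75°
d = R·|Δφ| / |cos C| = 3439·0.32812 / 0.96706 = 1167 nmi

1167 nmi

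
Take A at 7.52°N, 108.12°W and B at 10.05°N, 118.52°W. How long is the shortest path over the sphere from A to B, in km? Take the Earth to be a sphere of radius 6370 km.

1177 km

cos σ = sin φ₁ sin φ₂ + cos φ₁ cos φ₂ cos Δλ
      = sin(7.52°)sin(10.05°) + cos(7.52°)cos(10.05°)cos(-10.40°) = 0.9830
σ = 10.584° → d = Rσ = 6370·0.18472 = 1177 km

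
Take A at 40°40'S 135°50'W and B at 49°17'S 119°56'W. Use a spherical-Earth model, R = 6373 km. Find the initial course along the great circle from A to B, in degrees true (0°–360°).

132.9°

θ = atan2( sin Δλ·cos φ₂ ,  cos φ₁ sin φ₂ − sin φ₁ cos φ₂ cos Δλ )
  = atan2(+0.1787, -0.1661) = 132.90°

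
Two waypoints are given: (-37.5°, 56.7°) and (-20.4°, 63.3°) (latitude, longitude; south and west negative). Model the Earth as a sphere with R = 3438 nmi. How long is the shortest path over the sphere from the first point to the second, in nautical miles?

1082 nmi

cos σ = sin φ₁ sin φ₂ + cos φ₁ cos φ₂ cos Δλ
      = sin(-37.50°)sin(-20.40°) + cos(-37.50°)cos(-20.40°)cos(6.60°) = 0.9509
σ = 18.035° → d = Rσ = 3438·0.31478 = 1082 nmi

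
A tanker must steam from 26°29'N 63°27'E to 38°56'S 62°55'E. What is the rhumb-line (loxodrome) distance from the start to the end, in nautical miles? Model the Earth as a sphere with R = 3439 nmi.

3927 nmi

Δψ = ln[tan(π/4+φ₂/2)/tan(π/4+φ₁/2)] = -1.2184;  Δφ = -1.1417 rad,  Δλ = -0.0093 rad
q = Δφ/Δψ = 0.9371
d = R·√(Δφ² + q²Δλ²) = 3439·1.14177 = 3927 nmi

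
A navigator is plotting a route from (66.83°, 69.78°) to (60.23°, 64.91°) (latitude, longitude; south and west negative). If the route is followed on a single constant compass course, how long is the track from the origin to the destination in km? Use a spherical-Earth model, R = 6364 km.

771 km

Rhumb course C = atan2(Δλ, Δψ) with Δψ = ln[tan(π/4+φ₂/2)/tan(π/4+φ₁/2)] = -0.2597, Δλ = -0.0850 → C = 198.12°
d = R·|Δφ| / |cos C| = 6364·0.11519 / 0.95041 = 771 km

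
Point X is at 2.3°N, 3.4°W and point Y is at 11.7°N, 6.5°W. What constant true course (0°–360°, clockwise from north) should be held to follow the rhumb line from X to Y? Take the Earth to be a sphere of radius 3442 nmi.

Meridional parts: M(φ₁)=+0.0402, M(φ₂)=+0.2056 → ΔM = +0.1655;  Δλ = -0.0541 rad
tan C = Δλ / ΔM = -0.3270 → C = 341.89°

341.9°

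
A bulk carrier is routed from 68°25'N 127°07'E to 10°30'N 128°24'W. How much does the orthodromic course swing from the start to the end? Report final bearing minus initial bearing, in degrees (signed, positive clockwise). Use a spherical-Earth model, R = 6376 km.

At departure: θ₁ = atan2(sin Δλ cos φ₂, cos φ₁ sin φ₂ − sin φ₁ cos φ₂ cos Δλ) = 72.74°
At arrival: θ₂ = atan2(sin Δλ cos φ₁, −cos φ₂ sin φ₁ + sin φ₂ cos φ₁ cos Δλ) = 159.07°
Δθ = θ₂ − θ₁ = +86.3°

+86.3°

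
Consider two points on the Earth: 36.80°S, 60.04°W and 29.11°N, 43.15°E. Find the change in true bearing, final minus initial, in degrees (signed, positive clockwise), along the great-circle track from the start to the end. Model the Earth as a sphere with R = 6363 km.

-11.5°

Initial bearing θ₁ = atan2(sin Δλ cos φ₂, cos φ₁ sin φ₂ − sin φ₁ cos φ₂ cos Δλ) = 72.38°
Final bearing θ₂ = (initial bearing from the destination back to the start) + 180° = 60.87°
Δθ = θ₂ − θ₁ = -11.5°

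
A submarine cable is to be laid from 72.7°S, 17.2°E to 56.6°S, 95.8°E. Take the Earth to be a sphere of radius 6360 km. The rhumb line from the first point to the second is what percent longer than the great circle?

6.9%

Great circle: σ = 0.5927 rad → d_gc = Rσ = 3769.6 km
Rhumb: Δφ = +0.2810, Δλ = +1.3718, Δψ = +0.6791, q = Δφ/Δψ = 0.4138 → d_rh = R√(Δφ²+q²Δλ²) = 4028.3 km
Excess = (4028.3 − 3769.6) / 3769.6 = 258.7 / 3769.6 = 6.86% ≈ 6.9%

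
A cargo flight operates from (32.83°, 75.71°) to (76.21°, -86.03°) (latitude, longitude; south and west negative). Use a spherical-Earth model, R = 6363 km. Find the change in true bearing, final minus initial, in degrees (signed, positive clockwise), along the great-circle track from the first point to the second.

At departure: θ₁ = atan2(sin Δλ cos φ₂, cos φ₁ sin φ₂ − sin φ₁ cos φ₂ cos Δλ) = 355.45°
At arrival: θ₂ = atan2(sin Δλ cos φ₁, −cos φ₂ sin φ₁ + sin φ₂ cos φ₁ cos Δλ) = 196.23°
Δθ = θ₂ − θ₁ = -159.2°

-159.2°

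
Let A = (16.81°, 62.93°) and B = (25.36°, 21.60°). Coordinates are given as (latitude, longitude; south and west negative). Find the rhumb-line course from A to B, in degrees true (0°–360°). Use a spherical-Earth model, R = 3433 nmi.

282.5°

Meridional parts: M(φ₁)=+0.2977, M(φ₂)=+0.4578 → ΔM = +0.1601;  Δλ = -0.7213 rad
tan C = Δλ / ΔM = -4.5048 → C = 282.52°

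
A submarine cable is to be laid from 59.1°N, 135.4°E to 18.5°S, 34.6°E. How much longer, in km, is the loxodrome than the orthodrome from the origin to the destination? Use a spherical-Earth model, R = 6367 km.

383 km

Great circle: cos σ = sin φ₁ sin φ₂ + cos φ₁ cos φ₂ cos Δλ,  σ = 1.9428 rad → d_gc = 12370.1 km
Rhumb line: Δψ = -1.6146, q = Δφ/Δψ = 0.8388, d_rh = R√(Δφ²+q²Δλ²) = 12753.3 km
Excess = 12753.3 − 12370.1 = 383.2 ≈ 383 km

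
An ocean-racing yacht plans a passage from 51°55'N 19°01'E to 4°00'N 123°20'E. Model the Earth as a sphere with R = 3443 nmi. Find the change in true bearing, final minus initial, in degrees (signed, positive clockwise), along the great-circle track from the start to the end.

+66.9°

Initial bearing θ₁ = atan2(sin Δλ cos φ₂, cos φ₁ sin φ₂ − sin φ₁ cos φ₂ cos Δλ) = 76.21°
Final bearing θ₂ = (initial bearing from the destination back to the start) + 180° = 143.09°
Δθ = θ₂ − θ₁ = +66.9°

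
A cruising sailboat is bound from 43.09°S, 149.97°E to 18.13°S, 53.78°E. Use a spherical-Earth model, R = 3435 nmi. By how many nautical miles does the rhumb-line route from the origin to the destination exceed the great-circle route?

198 nmi

Great circle: cos σ = sin φ₁ sin φ₂ + cos φ₁ cos φ₂ cos Δλ,  σ = 1.4326 rad → d_gc = 4921.0 nmi
Rhumb line: Δψ = +0.5131, q = Δφ/Δψ = 0.8489, d_rh = R√(Δφ²+q²Δλ²) = 5119.3 nmi
Excess = 5119.3 − 4921.0 = 198.3 ≈ 198 nmi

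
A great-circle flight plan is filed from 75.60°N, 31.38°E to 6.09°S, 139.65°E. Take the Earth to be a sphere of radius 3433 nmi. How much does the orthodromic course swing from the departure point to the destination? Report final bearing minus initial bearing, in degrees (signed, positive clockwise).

+92.4°

At departure: θ₁ = atan2(sin Δλ cos φ₂, cos φ₁ sin φ₂ − sin φ₁ cos φ₂ cos Δλ) = 73.73°
At arrival: θ₂ = atan2(sin Δλ cos φ₁, −cos φ₂ sin φ₁ + sin φ₂ cos φ₁ cos Δλ) = 166.11°
Δθ = θ₂ − θ₁ = +92.4°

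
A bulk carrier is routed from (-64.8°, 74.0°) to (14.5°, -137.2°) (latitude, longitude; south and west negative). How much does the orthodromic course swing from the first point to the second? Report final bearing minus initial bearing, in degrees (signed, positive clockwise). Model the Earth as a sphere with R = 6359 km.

-126.3°

Initial bearing θ₁ = atan2(sin Δλ cos φ₂, cos φ₁ sin φ₂ − sin φ₁ cos φ₂ cos Δλ) = 142.03°
Final bearing θ₂ = (initial bearing from the destination back to the start) + 180° = 15.70°
Δθ = θ₂ − θ₁ = -126.3°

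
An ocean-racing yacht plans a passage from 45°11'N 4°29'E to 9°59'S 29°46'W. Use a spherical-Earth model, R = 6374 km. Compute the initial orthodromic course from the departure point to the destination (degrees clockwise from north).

218.4°

θ = atan2( sin Δλ·cos φ₂ ,  cos φ₁ sin φ₂ − sin φ₁ cos φ₂ cos Δλ )
  = atan2(-0.5543, -0.6997) = 218.39°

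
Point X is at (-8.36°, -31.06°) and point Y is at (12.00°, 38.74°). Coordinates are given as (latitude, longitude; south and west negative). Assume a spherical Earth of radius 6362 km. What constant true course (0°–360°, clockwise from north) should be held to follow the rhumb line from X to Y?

73.6°

Meridional parts: M(φ₁)=-0.1464, M(φ₂)=+0.2110 → ΔM = +0.3574;  Δλ = +1.2182 rad
tan C = Δλ / ΔM = +3.4084 → C = 73.65°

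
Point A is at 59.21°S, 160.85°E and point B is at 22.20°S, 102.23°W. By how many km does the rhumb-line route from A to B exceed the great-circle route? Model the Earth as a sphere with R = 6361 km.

Great circle: cos σ = sin φ₁ sin φ₂ + cos φ₁ cos φ₂ cos Δλ,  σ = 1.3000 rad → d_gc = 8269.4 km
Rhumb line: Δψ = +0.8922, q = Δφ/Δψ = 0.7240, d_rh = R√(Δφ²+q²Δλ²) = 8807.7 km
Excess = 8807.7 − 8269.4 = 538.3 ≈ 538 km

538 km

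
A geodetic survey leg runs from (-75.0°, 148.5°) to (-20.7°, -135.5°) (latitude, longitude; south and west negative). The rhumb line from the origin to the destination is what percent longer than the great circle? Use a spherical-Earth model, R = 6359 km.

Great circle: σ = 1.1593 rad → d_gc = Rσ = 7371.8 km
Rhumb: Δφ = +0.9477, Δλ = +1.3265, Δψ = +1.6582, q = Δφ/Δψ = 0.5715 → d_rh = R√(Δφ²+q²Δλ²) = 7717.5 km
Excess = (7717.5 − 7371.8) / 7371.8 = 345.7 / 7371.8 = 4.69% ≈ 4.7%

4.7%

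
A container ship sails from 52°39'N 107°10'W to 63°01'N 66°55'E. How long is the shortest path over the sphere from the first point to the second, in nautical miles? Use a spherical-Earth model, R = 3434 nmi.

cos σ = sin φ₁ sin φ₂ + cos φ₁ cos φ₂ cos Δλ
      = sin(52.65°)sin(63.02°) + cos(52.65°)cos(63.02°)cos(174.08°) = 0.4346
σ = 64.240° → d = Rσ = 3434·1.12120 = 3850 nmi

3850 nmi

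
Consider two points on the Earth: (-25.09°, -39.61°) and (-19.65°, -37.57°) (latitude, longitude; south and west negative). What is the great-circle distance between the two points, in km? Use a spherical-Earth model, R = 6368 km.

Haversine: a = sin²(Δφ/2)+cos φ₁ cos φ₂ sin²(Δλ/2) = 0.00252;  σ = 2·atan2(√a,√(1−a))
σ = 5.757° → d = Rσ = 6368·0.10049 = 640 km

640 km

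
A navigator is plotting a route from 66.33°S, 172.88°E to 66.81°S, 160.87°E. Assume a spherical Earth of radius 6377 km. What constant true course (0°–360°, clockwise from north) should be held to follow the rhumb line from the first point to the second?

264.3°

Δψ = ln[tan(π/4+φ₂/2)/tan(π/4+φ₁/2)] = -0.0211
Δλ = -0.2096 rad (taken the short way round)
course = atan2(Δλ, Δψ) = 264.26°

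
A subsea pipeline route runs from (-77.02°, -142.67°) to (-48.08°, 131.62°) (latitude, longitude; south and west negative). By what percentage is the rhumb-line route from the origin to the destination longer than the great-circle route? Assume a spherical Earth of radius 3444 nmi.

7.8%

Great circle: σ = 0.7432 rad → d_gc = Rσ = 2559.7 nmi
Rhumb: Δφ = +0.5051, Δλ = -1.4959, Δψ = +1.2141, q = Δφ/Δψ = 0.4160 → d_rh = R√(Δφ²+q²Δλ²) = 2760.4 nmi
Excess = (2760.4 − 2559.7) / 2559.7 = 200.7 / 2559.7 = 7.84% ≈ 7.8%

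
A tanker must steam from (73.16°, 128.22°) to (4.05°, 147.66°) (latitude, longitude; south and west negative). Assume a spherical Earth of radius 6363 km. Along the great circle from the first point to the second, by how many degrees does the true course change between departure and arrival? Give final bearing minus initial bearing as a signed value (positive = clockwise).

+14.8°

Initial bearing θ₁ = atan2(sin Δλ cos φ₂, cos φ₁ sin φ₂ − sin φ₁ cos φ₂ cos Δλ) = 159.33°
Final bearing θ₂ = (initial bearing from the destination back to the start) + 180° = 174.12°
Δθ = θ₂ − θ₁ = +14.8°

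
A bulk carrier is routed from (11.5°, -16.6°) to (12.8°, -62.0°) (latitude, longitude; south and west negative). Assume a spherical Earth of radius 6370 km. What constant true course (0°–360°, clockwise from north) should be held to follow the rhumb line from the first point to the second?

Meridional parts: M(φ₁)=+0.2021, M(φ₂)=+0.2253 → ΔM = +0.0232;  Δλ = -0.7924 rad
tan C = Δλ / ΔM = -34.1400 → C = 271.68°

271.7°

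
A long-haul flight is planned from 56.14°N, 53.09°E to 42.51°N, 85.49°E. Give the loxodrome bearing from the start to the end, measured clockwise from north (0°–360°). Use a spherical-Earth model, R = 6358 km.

Meridional parts: M(φ₁)=+1.1894, M(φ₂)=+0.8212 → ΔM = -0.3682;  Δλ = +0.5655 rad
tan C = Δλ / ΔM = -1.5357 → C = 123.07°

123.1°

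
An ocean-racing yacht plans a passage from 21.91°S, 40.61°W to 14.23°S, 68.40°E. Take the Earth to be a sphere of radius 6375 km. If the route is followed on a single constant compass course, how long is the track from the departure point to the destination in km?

11552 km

Δψ = ln[tan(π/4+φ₂/2)/tan(π/4+φ₁/2)] = +0.1411;  Δφ = +0.1340 rad,  Δλ = +1.9026 rad
q = Δφ/Δψ = 0.9498
d = R·√(Δφ² + q²Δλ²) = 6375·1.81207 = 11552 km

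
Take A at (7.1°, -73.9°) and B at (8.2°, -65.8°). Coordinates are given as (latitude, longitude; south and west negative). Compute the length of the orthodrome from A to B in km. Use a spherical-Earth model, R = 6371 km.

Haversine: a = sin²(Δφ/2)+cos φ₁ cos φ₂ sin²(Δλ/2) = 0.00499;  σ = 2·atan2(√a,√(1−a))
σ = 8.103° → d = Rσ = 6371·0.14142 = 901 km

901 km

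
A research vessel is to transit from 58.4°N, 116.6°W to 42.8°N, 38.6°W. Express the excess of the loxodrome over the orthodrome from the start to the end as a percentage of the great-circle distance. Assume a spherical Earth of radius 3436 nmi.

5.2%

Great circle: σ = 0.8518 rad → d_gc = Rσ = 2926.8 nmi
Rhumb: Δφ = -0.2723, Δλ = +1.3614, Δψ = -0.4343, q = Δφ/Δψ = 0.6269 → d_rh = R√(Δφ²+q²Δλ²) = 3077.9 nmi
Excess = (3077.9 − 2926.8) / 2926.8 = 151.1 / 2926.8 = 5.16% ≈ 5.2%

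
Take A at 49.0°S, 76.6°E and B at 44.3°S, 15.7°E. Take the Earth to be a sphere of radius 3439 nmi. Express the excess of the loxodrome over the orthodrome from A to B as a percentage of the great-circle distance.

2.7%

Great circle: σ = 0.7145 rad → d_gc = Rσ = 2457.0 nmi
Rhumb: Δφ = +0.0820, Δλ = -1.0629, Δψ = +0.1196, q = Δφ/Δψ = 0.6858 → d_rh = R√(Δφ²+q²Δλ²) = 2522.8 nmi
Excess = (2522.8 − 2457.0) / 2457.0 = 65.8 / 2457.0 = 2.68% ≈ 2.7%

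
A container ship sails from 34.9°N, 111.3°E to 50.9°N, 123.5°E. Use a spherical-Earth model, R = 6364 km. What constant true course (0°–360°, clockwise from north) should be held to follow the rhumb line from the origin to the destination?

Meridional parts: M(φ₁)=+0.6507, M(φ₂)=+1.0354 → ΔM = +0.3846;  Δλ = +0.2129 rad
tan C = Δλ / ΔM = +0.5536 → C = 28.97°

29.0°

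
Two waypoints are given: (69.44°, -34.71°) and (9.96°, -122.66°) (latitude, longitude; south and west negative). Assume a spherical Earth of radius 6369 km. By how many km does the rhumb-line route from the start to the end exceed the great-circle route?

Great circle: cos σ = sin φ₁ sin φ₂ + cos φ₁ cos φ₂ cos Δλ,  σ = 1.3956 rad → d_gc = 8888.5 km
Rhumb line: Δψ = -1.5325, q = Δφ/Δψ = 0.6774, d_rh = R√(Δφ²+q²Δλ²) = 9358.2 km
Excess = 9358.2 − 8888.5 = 469.7 ≈ 470 km

470 km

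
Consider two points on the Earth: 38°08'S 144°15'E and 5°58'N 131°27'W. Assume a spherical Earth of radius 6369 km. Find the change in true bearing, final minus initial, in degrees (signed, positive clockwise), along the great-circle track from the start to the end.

-30.3°

At departure: θ₁ = atan2(sin Δλ cos φ₂, cos φ₁ sin φ₂ − sin φ₁ cos φ₂ cos Δλ) = 81.79°
At arrival: θ₂ = atan2(sin Δλ cos φ₁, −cos φ₂ sin φ₁ + sin φ₂ cos φ₁ cos Δλ) = 51.51°
Δθ = θ₂ − θ₁ = -30.3°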